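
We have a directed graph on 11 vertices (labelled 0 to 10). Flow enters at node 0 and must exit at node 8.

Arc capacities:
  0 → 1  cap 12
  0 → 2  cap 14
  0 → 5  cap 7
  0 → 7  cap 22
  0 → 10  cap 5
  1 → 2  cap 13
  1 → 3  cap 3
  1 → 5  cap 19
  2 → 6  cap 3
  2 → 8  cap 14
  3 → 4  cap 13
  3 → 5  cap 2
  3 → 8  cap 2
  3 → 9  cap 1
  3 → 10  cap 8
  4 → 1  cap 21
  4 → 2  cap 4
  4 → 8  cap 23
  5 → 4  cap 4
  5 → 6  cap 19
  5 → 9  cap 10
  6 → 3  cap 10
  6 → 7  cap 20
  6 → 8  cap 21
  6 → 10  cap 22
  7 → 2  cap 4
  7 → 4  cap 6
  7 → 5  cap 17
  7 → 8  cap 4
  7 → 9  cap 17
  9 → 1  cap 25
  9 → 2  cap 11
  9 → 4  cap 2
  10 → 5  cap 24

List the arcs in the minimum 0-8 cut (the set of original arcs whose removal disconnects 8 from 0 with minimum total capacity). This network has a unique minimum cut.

augment #1: 0→2→8 push 14
augment #2: 0→7→8 push 4
augment #3: 0→1→3→8 push 2
augment #4: 0→5→4→8 push 4
augment #5: 0→5→6→8 push 3
augment #6: 0→7→4→8 push 6
augment #7: 0→1→2→6→8 push 3
augment #8: 0→1→3→4→8 push 1
augment #9: 0→1→5→6→8 push 6
augment #10: 0→7→5→6→8 push 9
augment #11: 0→7→9→4→8 push 2
augment #12: 0→7→5→6→3→4→8 push 1
max flow = 55; residual-reachable set from 0 gives S-side
cut edges (S→T): {(1,3), (2,6), (2,8), (5,4), (5,6), (7,4), (7,8), (9,4)} total cap 55

Min-cut arcs: {(1,3), (2,6), (2,8), (5,4), (5,6), (7,4), (7,8), (9,4)} (total capacity 55)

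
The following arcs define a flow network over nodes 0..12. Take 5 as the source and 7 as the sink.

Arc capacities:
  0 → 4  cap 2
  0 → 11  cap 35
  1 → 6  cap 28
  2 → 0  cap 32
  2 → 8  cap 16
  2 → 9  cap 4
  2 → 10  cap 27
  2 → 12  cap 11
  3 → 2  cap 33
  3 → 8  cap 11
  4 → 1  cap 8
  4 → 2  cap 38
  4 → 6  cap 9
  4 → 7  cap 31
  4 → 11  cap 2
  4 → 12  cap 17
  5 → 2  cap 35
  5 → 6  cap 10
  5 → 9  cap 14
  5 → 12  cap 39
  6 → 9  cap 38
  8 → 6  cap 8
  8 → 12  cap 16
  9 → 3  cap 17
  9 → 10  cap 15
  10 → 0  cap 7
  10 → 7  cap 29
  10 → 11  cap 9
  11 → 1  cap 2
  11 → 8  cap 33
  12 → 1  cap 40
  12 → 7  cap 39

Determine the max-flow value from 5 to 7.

augment #1: 5→12→7 bottleneck 39, total now 39
augment #2: 5→2→10→7 bottleneck 27, total now 66
augment #3: 5→9→10→7 bottleneck 2, total now 68
augment #4: 5→2→0→4→7 bottleneck 2, total now 70

Maximum flow value: 70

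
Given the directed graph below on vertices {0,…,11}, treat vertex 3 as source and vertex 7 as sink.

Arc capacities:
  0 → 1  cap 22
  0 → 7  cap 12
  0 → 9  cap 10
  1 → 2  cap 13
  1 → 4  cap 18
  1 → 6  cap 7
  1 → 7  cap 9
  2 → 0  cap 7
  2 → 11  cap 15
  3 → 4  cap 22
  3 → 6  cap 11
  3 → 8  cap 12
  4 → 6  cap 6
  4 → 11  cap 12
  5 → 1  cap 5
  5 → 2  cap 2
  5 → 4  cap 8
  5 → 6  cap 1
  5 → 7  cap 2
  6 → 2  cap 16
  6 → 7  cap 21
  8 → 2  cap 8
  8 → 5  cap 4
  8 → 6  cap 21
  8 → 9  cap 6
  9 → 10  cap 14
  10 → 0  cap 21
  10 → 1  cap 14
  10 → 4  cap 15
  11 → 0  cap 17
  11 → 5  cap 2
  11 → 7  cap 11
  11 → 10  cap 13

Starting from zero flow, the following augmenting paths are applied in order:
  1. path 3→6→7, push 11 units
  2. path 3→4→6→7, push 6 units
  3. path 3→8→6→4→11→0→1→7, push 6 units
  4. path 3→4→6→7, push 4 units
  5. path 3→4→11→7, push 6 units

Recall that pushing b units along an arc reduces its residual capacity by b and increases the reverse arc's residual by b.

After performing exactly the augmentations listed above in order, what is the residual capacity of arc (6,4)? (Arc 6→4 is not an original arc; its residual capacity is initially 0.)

after path 1 (3→6→7, push 11): res(6,4)=0
after path 2 (3→4→6→7, push 6): res(6,4)=6
after path 3 (3→8→6→4→11→0→1→7, push 6): res(6,4)=0
after path 4 (3→4→6→7, push 4): res(6,4)=4
after path 5 (3→4→11→7, push 6): res(6,4)=4

Residual capacity of (6,4): 4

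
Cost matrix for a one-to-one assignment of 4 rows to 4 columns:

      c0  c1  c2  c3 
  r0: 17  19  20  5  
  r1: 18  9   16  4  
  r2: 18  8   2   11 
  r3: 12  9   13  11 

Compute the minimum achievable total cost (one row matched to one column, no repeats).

Minimum assignment cost: 28

optimal assignment: row0→col3 (cost 5), row1→col1 (cost 9), row2→col2 (cost 2), row3→col0 (cost 12)
total = 5 + 9 + 2 + 12 = 28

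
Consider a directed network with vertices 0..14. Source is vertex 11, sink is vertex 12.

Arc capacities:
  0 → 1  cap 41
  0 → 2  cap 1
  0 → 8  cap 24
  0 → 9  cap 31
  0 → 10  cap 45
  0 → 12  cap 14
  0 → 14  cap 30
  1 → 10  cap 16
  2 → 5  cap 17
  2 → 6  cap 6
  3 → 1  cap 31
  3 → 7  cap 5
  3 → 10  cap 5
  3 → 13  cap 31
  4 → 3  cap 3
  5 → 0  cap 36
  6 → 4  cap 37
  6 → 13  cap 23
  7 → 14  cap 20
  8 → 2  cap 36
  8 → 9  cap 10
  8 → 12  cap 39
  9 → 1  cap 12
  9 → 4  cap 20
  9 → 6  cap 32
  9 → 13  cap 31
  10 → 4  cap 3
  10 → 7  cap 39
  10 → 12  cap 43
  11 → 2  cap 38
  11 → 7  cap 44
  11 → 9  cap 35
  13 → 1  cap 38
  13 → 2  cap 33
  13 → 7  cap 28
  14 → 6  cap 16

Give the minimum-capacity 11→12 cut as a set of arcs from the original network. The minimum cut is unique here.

Min-cut arcs: {(1,10), (2,5), (4,3)} (total capacity 36)

augment #1: 11→2→5→0→12 push 14
augment #2: 11→9→1→10→12 push 12
augment #3: 11→2→5→0→8→12 push 3
augment #4: 11→9→4→3→10→12 push 3
augment #5: 11→9→13→1→10→12 push 4
max flow = 36; residual-reachable set from 11 gives S-side
cut edges (S→T): {(1,10), (2,5), (4,3)} total cap 36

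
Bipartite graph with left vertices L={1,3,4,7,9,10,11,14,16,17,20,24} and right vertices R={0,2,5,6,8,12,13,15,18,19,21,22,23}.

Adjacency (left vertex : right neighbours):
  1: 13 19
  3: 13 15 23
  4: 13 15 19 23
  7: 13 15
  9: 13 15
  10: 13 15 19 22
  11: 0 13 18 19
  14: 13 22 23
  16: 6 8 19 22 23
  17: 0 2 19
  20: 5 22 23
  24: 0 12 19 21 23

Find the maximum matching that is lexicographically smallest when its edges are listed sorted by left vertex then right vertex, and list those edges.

Lex-smallest maximum matching: {(1,13), (3,15), (4,19), (10,22), (11,0), (14,23), (16,6), (17,2), (20,5), (24,12)}

|M| = 10 (so the lex-smallest maximum matching has 10 edges)
process left vertices in ascending order; for each, take the smallest-labelled available neighbour that still permits 10 edges overall, or leave it unmatched if none does
lex-smallest matching: {1-13, 3-15, 4-19, 10-22, 11-0, 14-23, 16-6, 17-2, 20-5, 24-12}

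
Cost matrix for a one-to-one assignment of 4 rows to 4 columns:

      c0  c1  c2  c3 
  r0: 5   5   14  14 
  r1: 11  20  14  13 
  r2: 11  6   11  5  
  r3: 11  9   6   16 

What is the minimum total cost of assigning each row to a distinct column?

Minimum assignment cost: 27

optimal assignment: row0→col1 (cost 5), row1→col0 (cost 11), row2→col3 (cost 5), row3→col2 (cost 6)
total = 5 + 11 + 5 + 6 = 27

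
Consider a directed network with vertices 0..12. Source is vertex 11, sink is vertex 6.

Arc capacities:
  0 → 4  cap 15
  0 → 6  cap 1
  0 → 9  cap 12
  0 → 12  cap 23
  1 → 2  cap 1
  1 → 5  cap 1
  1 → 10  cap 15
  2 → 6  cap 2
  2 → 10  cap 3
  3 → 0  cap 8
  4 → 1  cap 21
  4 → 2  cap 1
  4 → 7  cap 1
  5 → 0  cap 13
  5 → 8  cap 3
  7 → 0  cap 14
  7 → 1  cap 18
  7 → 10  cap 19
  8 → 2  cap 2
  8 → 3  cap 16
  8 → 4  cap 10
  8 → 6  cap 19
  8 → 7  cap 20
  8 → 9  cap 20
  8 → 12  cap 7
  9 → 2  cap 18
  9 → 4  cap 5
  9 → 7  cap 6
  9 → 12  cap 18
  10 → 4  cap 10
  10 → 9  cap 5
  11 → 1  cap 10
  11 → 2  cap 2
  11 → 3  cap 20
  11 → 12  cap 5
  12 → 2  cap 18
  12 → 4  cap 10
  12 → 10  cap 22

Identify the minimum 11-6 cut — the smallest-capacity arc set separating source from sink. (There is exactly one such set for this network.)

augment #1: 11→2→6 push 2
augment #2: 11→3→0→6 push 1
augment #3: 11→1→5→8→6 push 1
max flow = 4; residual-reachable set from 11 gives S-side
cut edges (S→T): {(0,6), (1,5), (2,6)} total cap 4

Min-cut arcs: {(0,6), (1,5), (2,6)} (total capacity 4)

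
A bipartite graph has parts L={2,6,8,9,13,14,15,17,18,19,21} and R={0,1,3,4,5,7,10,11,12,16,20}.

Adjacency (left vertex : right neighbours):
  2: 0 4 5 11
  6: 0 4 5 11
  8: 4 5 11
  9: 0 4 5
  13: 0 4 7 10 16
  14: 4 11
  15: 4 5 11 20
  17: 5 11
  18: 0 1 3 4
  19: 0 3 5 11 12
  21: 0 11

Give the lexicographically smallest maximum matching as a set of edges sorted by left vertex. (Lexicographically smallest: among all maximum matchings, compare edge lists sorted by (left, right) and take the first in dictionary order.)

Lex-smallest maximum matching: {(2,0), (6,4), (8,5), (13,7), (14,11), (15,20), (18,1), (19,3)}

|M| = 8 (so the lex-smallest maximum matching has 8 edges)
process left vertices in ascending order; for each, take the smallest-labelled available neighbour that still permits 8 edges overall, or leave it unmatched if none does
lex-smallest matching: {2-0, 6-4, 8-5, 13-7, 14-11, 15-20, 18-1, 19-3}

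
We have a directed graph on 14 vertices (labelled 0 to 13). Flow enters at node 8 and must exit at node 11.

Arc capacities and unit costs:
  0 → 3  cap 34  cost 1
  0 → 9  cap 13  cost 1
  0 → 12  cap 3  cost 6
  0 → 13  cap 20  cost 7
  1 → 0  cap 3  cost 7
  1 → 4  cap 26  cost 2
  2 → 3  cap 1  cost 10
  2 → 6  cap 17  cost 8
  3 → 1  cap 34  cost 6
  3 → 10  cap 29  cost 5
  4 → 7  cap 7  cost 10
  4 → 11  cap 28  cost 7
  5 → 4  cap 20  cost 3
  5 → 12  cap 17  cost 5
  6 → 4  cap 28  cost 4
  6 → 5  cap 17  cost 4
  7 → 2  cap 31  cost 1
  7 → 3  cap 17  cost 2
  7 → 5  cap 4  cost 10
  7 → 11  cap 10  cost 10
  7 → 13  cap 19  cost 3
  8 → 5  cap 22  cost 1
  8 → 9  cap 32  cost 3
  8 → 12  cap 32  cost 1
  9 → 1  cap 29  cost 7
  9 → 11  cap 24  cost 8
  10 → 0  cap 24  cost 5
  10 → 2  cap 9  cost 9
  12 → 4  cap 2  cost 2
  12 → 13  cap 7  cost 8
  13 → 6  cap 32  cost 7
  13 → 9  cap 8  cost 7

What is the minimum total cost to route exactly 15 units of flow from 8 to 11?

shortest-cost path #1: 8→12→4→11 push 2 @ unit cost 10 (adds 20)
shortest-cost path #2: 8→9→11 push 13 @ unit cost 11 (adds 143)
total cost = 163

Minimum cost for 15 units: 163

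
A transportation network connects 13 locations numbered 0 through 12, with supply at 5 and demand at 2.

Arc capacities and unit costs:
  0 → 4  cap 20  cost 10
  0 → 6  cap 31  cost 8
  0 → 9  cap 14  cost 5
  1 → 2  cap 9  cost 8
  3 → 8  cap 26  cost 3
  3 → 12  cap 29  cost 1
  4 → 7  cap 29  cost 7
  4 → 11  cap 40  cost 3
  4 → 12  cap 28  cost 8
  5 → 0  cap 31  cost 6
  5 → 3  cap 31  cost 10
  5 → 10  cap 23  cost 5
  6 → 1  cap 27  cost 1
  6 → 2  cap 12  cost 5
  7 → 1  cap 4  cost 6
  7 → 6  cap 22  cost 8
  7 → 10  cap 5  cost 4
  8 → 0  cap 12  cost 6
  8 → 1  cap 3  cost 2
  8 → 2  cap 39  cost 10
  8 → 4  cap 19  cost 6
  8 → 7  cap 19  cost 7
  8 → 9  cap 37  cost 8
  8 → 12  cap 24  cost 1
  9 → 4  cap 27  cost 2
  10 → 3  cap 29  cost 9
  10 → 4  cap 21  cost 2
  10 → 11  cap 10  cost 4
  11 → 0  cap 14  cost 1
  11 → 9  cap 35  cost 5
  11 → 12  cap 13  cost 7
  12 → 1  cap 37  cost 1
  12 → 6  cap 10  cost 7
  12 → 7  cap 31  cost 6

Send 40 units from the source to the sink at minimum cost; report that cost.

Minimum cost for 40 units: 845

shortest-cost path #1: 5→0→6→2 push 12 @ unit cost 19 (adds 228)
shortest-cost path #2: 5→3→12→1→2 push 9 @ unit cost 20 (adds 180)
shortest-cost path #3: 5→3→8→2 push 19 @ unit cost 23 (adds 437)
total cost = 845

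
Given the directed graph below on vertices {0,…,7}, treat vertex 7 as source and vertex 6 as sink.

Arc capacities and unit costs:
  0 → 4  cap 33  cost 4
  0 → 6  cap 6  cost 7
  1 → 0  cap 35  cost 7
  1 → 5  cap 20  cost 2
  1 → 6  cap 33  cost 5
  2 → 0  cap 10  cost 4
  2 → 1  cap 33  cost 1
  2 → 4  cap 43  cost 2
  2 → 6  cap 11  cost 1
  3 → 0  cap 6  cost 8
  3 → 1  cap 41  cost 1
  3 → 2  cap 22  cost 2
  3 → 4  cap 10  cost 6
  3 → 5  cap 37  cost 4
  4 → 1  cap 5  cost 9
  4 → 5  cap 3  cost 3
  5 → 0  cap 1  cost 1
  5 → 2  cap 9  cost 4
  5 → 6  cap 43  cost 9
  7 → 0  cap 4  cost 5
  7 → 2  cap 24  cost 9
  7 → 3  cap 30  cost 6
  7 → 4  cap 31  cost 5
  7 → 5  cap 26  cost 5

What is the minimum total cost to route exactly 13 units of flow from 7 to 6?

shortest-cost path #1: 7→3→2→6 push 11 @ unit cost 9 (adds 99)
shortest-cost path #2: 7→0→6 push 2 @ unit cost 12 (adds 24)
total cost = 123

Minimum cost for 13 units: 123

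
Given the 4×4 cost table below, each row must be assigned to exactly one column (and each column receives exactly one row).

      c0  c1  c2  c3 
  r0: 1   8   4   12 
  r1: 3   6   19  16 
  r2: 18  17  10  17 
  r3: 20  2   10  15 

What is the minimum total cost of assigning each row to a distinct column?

Minimum assignment cost: 26

optimal assignment: row0→col2 (cost 4), row1→col0 (cost 3), row2→col3 (cost 17), row3→col1 (cost 2)
total = 4 + 3 + 17 + 2 = 26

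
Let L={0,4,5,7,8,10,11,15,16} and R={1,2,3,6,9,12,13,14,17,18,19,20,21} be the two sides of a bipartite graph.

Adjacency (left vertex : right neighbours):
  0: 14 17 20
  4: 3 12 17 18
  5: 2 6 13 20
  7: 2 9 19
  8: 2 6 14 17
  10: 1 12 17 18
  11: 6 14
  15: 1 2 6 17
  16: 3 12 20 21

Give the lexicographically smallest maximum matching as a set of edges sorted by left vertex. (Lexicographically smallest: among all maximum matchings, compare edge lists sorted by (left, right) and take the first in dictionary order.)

|M| = 9 (so the lex-smallest maximum matching has 9 edges)
process left vertices in ascending order; for each, take the smallest-labelled available neighbour that still permits 9 edges overall, or leave it unmatched if none does
lex-smallest matching: {0-14, 4-3, 5-2, 7-9, 8-17, 10-12, 11-6, 15-1, 16-20}

Lex-smallest maximum matching: {(0,14), (4,3), (5,2), (7,9), (8,17), (10,12), (11,6), (15,1), (16,20)}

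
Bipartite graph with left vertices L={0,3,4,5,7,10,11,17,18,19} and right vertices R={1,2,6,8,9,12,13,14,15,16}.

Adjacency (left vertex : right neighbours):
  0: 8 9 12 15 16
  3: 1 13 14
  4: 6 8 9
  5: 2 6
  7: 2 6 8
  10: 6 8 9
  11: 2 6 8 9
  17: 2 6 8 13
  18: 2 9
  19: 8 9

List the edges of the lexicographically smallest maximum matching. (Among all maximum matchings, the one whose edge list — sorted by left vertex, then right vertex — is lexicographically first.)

|M| = 7 (so the lex-smallest maximum matching has 7 edges)
process left vertices in ascending order; for each, take the smallest-labelled available neighbour that still permits 7 edges overall, or leave it unmatched if none does
lex-smallest matching: {0-12, 3-1, 4-6, 5-2, 7-8, 10-9, 17-13}

Lex-smallest maximum matching: {(0,12), (3,1), (4,6), (5,2), (7,8), (10,9), (17,13)}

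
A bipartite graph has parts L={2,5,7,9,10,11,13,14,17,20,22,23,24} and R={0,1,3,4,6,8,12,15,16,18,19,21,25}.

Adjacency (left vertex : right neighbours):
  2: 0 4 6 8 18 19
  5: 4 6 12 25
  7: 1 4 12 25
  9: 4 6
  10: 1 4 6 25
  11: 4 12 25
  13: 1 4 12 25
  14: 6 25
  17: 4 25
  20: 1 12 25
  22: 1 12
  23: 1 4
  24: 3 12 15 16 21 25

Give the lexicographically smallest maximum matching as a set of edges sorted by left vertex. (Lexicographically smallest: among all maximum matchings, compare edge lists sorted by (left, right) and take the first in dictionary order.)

Lex-smallest maximum matching: {(2,0), (5,4), (7,1), (9,6), (10,25), (11,12), (24,3)}

|M| = 7 (so the lex-smallest maximum matching has 7 edges)
process left vertices in ascending order; for each, take the smallest-labelled available neighbour that still permits 7 edges overall, or leave it unmatched if none does
lex-smallest matching: {2-0, 5-4, 7-1, 9-6, 10-25, 11-12, 24-3}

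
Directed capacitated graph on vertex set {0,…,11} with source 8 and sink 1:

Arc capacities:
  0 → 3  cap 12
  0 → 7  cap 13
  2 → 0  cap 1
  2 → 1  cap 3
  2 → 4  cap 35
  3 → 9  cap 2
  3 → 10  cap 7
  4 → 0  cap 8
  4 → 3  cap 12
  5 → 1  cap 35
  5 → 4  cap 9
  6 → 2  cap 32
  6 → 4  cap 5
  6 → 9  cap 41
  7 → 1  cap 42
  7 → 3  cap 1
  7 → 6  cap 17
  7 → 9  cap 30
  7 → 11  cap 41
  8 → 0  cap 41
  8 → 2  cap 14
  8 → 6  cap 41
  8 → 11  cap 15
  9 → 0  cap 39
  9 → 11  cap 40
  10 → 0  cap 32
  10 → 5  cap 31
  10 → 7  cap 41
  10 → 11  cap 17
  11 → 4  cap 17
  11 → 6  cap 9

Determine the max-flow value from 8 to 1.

augment #1: 8→2→1 bottleneck 3, total now 3
augment #2: 8→0→7→1 bottleneck 13, total now 16
augment #3: 8→0→3→10→5→1 bottleneck 7, total now 23

Maximum flow value: 23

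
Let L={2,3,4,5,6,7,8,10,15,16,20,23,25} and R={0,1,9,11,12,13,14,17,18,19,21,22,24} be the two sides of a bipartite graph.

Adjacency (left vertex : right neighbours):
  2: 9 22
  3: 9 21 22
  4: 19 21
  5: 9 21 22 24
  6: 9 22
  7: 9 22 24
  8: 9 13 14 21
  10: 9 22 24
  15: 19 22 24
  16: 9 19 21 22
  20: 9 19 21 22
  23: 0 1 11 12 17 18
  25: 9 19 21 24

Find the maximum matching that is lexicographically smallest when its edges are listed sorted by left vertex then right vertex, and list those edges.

Lex-smallest maximum matching: {(2,9), (3,21), (4,19), (5,22), (7,24), (8,13), (23,0)}

|M| = 7 (so the lex-smallest maximum matching has 7 edges)
process left vertices in ascending order; for each, take the smallest-labelled available neighbour that still permits 7 edges overall, or leave it unmatched if none does
lex-smallest matching: {2-9, 3-21, 4-19, 5-22, 7-24, 8-13, 23-0}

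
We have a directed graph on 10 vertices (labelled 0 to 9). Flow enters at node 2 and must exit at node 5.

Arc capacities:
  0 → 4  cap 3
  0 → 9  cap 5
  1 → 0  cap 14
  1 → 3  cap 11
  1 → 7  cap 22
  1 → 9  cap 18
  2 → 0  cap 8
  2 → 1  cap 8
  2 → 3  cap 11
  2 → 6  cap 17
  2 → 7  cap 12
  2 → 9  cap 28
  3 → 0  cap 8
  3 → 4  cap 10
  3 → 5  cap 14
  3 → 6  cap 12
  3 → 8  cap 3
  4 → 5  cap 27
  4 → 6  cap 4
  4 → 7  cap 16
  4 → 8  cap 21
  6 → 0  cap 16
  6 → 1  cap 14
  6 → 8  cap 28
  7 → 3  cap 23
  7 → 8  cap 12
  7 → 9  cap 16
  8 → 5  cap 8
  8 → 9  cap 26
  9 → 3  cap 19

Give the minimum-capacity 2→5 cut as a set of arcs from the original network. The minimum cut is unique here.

augment #1: 2→3→5 push 11
augment #2: 2→0→4→5 push 3
augment #3: 2→1→3→5 push 3
augment #4: 2→6→8→5 push 8
augment #5: 2→1→3→4→5 push 5
augment #6: 2→7→3→4→5 push 5
max flow = 35; residual-reachable set from 2 gives S-side
cut edges (S→T): {(0,4), (3,4), (3,5), (8,5)} total cap 35

Min-cut arcs: {(0,4), (3,4), (3,5), (8,5)} (total capacity 35)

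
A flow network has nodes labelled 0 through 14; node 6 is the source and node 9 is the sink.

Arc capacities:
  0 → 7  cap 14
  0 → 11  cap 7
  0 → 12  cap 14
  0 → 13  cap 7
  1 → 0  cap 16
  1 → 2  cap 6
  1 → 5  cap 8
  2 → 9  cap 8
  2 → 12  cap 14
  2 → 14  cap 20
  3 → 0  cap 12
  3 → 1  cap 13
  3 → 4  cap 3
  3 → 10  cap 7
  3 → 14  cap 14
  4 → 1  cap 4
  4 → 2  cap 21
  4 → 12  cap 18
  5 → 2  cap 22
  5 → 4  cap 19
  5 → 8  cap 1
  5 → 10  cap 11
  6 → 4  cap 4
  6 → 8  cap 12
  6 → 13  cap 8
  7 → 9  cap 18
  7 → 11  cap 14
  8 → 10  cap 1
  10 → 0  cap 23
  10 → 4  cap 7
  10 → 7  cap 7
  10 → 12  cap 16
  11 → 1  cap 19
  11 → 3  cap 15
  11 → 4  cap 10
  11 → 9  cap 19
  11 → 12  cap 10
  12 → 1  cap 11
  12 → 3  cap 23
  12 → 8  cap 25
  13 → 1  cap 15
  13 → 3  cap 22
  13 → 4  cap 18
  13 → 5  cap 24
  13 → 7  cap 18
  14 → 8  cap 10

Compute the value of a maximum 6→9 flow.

augment #1: 6→4→2→9 bottleneck 4, total now 4
augment #2: 6→13→7→9 bottleneck 8, total now 12
augment #3: 6→8→10→7→9 bottleneck 1, total now 13

Maximum flow value: 13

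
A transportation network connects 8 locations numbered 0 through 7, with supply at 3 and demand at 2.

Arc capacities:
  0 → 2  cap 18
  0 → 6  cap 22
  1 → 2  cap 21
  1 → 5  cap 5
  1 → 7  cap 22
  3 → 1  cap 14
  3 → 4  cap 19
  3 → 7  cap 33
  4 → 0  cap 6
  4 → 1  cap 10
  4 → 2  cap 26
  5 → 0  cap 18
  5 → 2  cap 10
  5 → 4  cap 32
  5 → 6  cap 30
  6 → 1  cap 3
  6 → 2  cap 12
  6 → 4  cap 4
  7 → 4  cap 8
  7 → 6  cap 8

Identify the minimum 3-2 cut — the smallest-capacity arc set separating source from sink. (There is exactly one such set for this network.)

augment #1: 3→1→2 push 14
augment #2: 3→4→2 push 19
augment #3: 3→7→4→2 push 7
augment #4: 3→7→6→2 push 8
augment #5: 3→7→4→0→2 push 1
max flow = 49; residual-reachable set from 3 gives S-side
cut edges (S→T): {(3,1), (3,4), (7,4), (7,6)} total cap 49

Min-cut arcs: {(3,1), (3,4), (7,4), (7,6)} (total capacity 49)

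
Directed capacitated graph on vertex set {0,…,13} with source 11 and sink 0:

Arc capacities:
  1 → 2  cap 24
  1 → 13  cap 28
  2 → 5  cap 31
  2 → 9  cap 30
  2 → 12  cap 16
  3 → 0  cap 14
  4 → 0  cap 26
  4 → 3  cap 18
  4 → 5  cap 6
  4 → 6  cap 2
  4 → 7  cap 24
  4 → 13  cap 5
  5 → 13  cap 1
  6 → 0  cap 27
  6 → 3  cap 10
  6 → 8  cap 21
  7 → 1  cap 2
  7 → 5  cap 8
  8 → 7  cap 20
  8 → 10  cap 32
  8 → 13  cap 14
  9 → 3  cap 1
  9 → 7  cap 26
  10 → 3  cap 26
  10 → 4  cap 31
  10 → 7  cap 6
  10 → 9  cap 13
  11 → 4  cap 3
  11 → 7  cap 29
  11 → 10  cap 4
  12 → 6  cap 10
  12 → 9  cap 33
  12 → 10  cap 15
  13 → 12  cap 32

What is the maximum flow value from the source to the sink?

Maximum flow value: 10

augment #1: 11→4→0 bottleneck 3, total now 3
augment #2: 11→10→3→0 bottleneck 4, total now 7
augment #3: 11→7→1→2→9→3→0 bottleneck 1, total now 8
augment #4: 11→7→1→2→12→6→0 bottleneck 1, total now 9
augment #5: 11→7→5→13→12→6→0 bottleneck 1, total now 10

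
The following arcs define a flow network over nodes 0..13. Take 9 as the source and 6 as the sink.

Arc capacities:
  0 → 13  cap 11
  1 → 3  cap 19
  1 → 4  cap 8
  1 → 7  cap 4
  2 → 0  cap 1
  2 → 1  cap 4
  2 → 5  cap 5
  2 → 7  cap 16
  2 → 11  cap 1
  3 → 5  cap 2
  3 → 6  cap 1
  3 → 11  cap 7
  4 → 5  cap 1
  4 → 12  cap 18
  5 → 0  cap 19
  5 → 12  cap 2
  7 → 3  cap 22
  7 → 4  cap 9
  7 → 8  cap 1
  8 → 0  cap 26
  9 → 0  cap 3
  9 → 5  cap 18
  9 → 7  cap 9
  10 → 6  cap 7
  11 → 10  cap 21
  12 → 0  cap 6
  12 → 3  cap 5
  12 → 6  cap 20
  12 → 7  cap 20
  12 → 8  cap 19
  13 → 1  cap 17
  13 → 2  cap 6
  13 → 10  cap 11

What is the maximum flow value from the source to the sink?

Maximum flow value: 22

augment #1: 9→5→12→6 bottleneck 2, total now 2
augment #2: 9→7→3→6 bottleneck 1, total now 3
augment #3: 9→0→13→10→6 bottleneck 3, total now 6
augment #4: 9→7→4→12→6 bottleneck 8, total now 14
augment #5: 9→5→0→13→10→6 bottleneck 4, total now 18
augment #6: 9→5→0→13→1→4→12→6 bottleneck 4, total now 22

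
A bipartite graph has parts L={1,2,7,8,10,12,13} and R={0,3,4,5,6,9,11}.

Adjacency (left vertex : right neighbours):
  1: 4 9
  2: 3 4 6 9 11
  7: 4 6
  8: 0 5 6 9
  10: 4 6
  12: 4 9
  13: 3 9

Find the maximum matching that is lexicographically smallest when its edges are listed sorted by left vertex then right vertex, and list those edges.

|M| = 6 (so the lex-smallest maximum matching has 6 edges)
process left vertices in ascending order; for each, take the smallest-labelled available neighbour that still permits 6 edges overall, or leave it unmatched if none does
lex-smallest matching: {1-4, 2-11, 7-6, 8-0, 12-9, 13-3}

Lex-smallest maximum matching: {(1,4), (2,11), (7,6), (8,0), (12,9), (13,3)}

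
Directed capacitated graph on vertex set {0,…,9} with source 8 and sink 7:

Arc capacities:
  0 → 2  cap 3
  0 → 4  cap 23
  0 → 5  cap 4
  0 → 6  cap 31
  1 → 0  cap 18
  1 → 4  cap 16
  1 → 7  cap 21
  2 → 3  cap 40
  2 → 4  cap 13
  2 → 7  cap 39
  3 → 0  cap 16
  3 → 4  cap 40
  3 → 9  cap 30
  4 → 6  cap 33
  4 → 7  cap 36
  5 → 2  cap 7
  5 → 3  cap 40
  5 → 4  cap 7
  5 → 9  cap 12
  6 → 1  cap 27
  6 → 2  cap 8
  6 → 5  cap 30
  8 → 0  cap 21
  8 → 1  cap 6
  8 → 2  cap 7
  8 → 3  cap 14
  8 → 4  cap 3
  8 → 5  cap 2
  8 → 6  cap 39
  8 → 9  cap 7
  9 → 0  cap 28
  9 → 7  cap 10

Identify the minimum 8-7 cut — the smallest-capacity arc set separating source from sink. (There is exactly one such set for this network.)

augment #1: 8→1→7 push 6
augment #2: 8→2→7 push 7
augment #3: 8→4→7 push 3
augment #4: 8→9→7 push 7
augment #5: 8→0→2→7 push 3
augment #6: 8→0→4→7 push 18
augment #7: 8→3→4→7 push 14
augment #8: 8→5→2→7 push 2
augment #9: 8→6→1→7 push 15
augment #10: 8→6→2→7 push 8
augment #11: 8→6→1→4→7 push 1
augment #12: 8→6→5→2→7 push 5
augment #13: 8→6→5→9→7 push 3
max flow = 92; residual-reachable set from 8 gives S-side
cut edges (S→T): {(0,2), (1,7), (4,7), (5,2), (6,2), (8,2), (9,7)} total cap 92

Min-cut arcs: {(0,2), (1,7), (4,7), (5,2), (6,2), (8,2), (9,7)} (total capacity 92)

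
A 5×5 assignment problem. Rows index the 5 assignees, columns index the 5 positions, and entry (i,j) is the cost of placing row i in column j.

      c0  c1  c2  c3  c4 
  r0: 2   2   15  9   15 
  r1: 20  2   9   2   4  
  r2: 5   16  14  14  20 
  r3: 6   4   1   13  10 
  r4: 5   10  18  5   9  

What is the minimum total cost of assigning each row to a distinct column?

Minimum assignment cost: 17

optimal assignment: row0→col1 (cost 2), row1→col4 (cost 4), row2→col0 (cost 5), row3→col2 (cost 1), row4→col3 (cost 5)
total = 2 + 4 + 5 + 1 + 5 = 17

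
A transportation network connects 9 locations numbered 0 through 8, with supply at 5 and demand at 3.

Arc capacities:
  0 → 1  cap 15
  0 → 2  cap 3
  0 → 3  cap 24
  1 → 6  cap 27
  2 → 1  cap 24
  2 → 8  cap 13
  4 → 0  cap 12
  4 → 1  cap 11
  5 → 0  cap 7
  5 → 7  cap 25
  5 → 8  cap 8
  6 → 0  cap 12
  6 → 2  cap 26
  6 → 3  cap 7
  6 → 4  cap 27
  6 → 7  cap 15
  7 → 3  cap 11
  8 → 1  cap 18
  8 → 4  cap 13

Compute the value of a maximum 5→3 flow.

Maximum flow value: 26

augment #1: 5→0→3 bottleneck 7, total now 7
augment #2: 5→7→3 bottleneck 11, total now 18
augment #3: 5→8→1→6→3 bottleneck 7, total now 25
augment #4: 5→8→4→0→3 bottleneck 1, total now 26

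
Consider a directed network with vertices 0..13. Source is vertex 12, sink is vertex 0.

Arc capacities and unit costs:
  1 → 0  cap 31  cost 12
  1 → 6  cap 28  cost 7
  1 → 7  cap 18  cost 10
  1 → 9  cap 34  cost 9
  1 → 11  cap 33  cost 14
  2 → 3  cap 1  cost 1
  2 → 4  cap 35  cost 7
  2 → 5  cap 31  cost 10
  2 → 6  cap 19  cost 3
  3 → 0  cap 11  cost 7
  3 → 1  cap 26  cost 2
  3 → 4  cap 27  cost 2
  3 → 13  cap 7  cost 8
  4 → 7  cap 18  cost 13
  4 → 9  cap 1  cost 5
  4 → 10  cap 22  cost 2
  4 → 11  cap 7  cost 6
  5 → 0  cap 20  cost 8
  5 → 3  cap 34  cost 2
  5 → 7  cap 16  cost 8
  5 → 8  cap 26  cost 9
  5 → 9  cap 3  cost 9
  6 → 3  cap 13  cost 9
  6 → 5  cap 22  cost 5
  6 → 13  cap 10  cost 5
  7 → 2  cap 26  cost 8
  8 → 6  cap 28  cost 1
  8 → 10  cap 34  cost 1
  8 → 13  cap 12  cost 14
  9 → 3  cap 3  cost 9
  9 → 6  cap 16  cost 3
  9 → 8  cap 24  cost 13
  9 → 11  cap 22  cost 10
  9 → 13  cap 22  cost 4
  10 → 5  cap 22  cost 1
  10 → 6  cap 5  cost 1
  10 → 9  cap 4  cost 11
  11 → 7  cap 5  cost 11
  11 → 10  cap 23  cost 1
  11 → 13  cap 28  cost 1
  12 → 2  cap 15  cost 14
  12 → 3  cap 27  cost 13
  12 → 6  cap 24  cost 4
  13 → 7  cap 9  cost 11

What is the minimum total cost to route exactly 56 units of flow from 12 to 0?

Minimum cost for 56 units: 1285

shortest-cost path #1: 12→6→5→0 push 20 @ unit cost 17 (adds 340)
shortest-cost path #2: 12→6→5→3→0 push 2 @ unit cost 18 (adds 36)
shortest-cost path #3: 12→3→0 push 9 @ unit cost 20 (adds 180)
shortest-cost path #4: 12→3→1→0 push 18 @ unit cost 27 (adds 486)
shortest-cost path #5: 12→6→3→1→0 push 2 @ unit cost 27 (adds 54)
shortest-cost path #6: 12→2→3→1→0 push 1 @ unit cost 29 (adds 29)
shortest-cost path #7: 12→2→5→3→1→0 push 4 @ unit cost 40 (adds 160)
total cost = 1285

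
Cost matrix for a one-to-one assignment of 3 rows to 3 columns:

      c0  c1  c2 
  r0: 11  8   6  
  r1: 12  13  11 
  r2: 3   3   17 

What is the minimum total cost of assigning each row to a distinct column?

optimal assignment: row0→col2 (cost 6), row1→col0 (cost 12), row2→col1 (cost 3)
total = 6 + 12 + 3 = 21

Minimum assignment cost: 21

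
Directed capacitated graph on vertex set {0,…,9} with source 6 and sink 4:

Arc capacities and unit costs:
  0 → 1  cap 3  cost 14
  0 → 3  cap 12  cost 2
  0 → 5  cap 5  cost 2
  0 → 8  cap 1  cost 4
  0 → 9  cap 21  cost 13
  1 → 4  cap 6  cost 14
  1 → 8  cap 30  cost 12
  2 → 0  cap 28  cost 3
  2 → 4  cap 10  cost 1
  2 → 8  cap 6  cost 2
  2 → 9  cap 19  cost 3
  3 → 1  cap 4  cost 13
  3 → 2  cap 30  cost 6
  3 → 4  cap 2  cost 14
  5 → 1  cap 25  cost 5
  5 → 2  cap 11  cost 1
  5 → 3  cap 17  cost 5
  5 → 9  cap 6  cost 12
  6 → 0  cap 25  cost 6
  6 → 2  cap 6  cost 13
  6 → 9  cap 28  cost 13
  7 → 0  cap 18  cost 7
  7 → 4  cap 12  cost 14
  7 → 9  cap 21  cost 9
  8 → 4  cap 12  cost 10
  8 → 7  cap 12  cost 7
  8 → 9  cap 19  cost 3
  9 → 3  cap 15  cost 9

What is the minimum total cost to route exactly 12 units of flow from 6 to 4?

shortest-cost path #1: 6→0→5→2→4 push 5 @ unit cost 10 (adds 50)
shortest-cost path #2: 6→2→4 push 5 @ unit cost 14 (adds 70)
shortest-cost path #3: 6→0→8→4 push 1 @ unit cost 20 (adds 20)
shortest-cost path #4: 6→0→3→4 push 1 @ unit cost 22 (adds 22)
total cost = 162

Minimum cost for 12 units: 162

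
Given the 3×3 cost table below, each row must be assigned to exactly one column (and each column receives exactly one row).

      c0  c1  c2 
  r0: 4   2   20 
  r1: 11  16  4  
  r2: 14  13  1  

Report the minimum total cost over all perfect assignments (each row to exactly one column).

Minimum assignment cost: 14

optimal assignment: row0→col1 (cost 2), row1→col0 (cost 11), row2→col2 (cost 1)
total = 2 + 11 + 1 = 14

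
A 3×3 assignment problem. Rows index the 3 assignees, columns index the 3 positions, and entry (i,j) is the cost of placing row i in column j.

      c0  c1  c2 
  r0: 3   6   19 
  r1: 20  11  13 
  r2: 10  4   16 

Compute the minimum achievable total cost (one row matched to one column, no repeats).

optimal assignment: row0→col0 (cost 3), row1→col2 (cost 13), row2→col1 (cost 4)
total = 3 + 13 + 4 = 20

Minimum assignment cost: 20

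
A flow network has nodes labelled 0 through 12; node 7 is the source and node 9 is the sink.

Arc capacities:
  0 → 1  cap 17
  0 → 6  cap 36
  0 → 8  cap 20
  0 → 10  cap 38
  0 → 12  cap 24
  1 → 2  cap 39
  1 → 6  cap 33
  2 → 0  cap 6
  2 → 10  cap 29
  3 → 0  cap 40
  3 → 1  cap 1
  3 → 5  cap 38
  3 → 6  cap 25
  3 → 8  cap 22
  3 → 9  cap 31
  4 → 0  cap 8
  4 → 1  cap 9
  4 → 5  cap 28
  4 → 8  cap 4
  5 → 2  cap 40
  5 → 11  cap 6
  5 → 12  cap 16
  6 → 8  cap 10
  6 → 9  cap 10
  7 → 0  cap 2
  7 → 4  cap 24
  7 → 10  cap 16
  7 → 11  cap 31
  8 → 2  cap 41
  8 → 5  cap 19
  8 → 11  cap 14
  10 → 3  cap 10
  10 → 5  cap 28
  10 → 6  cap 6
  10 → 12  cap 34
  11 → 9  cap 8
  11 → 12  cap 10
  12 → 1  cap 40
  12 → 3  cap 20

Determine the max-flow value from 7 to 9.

Maximum flow value: 48

augment #1: 7→11→9 bottleneck 8, total now 8
augment #2: 7→0→6→9 bottleneck 2, total now 10
augment #3: 7→10→3→9 bottleneck 10, total now 20
augment #4: 7→10→6→9 bottleneck 6, total now 26
augment #5: 7→4→0→6→9 bottleneck 2, total now 28
augment #6: 7→11→12→3→9 bottleneck 10, total now 38
augment #7: 7→4→0→12→3→9 bottleneck 6, total now 44
augment #8: 7→4→5→12→3→9 bottleneck 4, total now 48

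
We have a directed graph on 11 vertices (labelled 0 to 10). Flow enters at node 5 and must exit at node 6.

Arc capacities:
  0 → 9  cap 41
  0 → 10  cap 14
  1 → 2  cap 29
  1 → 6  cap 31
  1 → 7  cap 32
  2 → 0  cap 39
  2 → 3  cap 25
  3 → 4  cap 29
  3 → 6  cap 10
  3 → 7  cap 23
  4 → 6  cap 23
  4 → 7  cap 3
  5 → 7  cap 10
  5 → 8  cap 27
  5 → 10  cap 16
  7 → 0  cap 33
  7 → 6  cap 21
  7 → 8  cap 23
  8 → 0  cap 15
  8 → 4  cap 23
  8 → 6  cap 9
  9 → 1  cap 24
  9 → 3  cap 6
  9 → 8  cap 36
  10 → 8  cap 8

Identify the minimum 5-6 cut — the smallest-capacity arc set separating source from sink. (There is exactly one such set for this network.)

Min-cut arcs: {(5,7), (5,8), (10,8)} (total capacity 45)

augment #1: 5→7→6 push 10
augment #2: 5→8→6 push 9
augment #3: 5→8→4→6 push 18
augment #4: 5→10→8→4→6 push 5
augment #5: 5→10→8→0→9→1→6 push 3
max flow = 45; residual-reachable set from 5 gives S-side
cut edges (S→T): {(5,7), (5,8), (10,8)} total cap 45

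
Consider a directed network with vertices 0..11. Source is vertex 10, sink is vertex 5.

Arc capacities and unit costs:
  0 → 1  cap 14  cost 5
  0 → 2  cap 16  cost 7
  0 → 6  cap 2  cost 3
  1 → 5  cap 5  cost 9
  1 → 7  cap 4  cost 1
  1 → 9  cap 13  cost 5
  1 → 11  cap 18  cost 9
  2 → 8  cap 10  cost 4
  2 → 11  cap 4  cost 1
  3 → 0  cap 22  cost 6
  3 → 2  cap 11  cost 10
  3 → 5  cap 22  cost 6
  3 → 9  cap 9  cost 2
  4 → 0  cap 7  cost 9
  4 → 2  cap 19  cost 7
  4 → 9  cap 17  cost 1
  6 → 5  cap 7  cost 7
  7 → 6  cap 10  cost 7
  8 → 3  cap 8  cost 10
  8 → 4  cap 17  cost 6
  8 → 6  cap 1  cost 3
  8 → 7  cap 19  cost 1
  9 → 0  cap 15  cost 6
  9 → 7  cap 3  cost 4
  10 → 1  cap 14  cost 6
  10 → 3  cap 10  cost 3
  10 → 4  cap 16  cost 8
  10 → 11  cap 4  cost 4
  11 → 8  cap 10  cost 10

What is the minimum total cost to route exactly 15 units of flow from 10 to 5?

shortest-cost path #1: 10→3→5 push 10 @ unit cost 9 (adds 90)
shortest-cost path #2: 10→1→5 push 5 @ unit cost 15 (adds 75)
total cost = 165

Minimum cost for 15 units: 165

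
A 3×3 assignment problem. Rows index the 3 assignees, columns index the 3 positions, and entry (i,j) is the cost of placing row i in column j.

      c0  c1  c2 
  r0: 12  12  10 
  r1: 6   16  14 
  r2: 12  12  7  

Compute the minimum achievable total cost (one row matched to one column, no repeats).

optimal assignment: row0→col1 (cost 12), row1→col0 (cost 6), row2→col2 (cost 7)
total = 12 + 6 + 7 = 25

Minimum assignment cost: 25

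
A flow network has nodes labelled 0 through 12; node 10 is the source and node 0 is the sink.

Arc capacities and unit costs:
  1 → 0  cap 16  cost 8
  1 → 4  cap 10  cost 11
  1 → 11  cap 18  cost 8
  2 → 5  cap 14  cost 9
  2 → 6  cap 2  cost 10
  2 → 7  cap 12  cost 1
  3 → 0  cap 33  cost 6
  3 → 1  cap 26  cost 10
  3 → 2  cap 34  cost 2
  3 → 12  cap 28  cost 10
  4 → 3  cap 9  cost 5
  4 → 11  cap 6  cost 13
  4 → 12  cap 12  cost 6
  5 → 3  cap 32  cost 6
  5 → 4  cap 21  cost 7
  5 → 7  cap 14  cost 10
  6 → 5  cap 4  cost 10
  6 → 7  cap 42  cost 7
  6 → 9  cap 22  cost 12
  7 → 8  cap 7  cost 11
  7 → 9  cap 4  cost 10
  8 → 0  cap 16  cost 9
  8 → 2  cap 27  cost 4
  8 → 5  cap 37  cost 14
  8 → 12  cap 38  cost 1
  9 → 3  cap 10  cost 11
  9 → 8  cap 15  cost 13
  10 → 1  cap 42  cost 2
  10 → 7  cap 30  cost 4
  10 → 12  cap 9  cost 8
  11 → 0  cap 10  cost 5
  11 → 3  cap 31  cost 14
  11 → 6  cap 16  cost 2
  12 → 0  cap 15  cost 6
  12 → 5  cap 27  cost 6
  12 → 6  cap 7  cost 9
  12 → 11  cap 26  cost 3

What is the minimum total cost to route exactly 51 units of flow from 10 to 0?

Minimum cost for 51 units: 808

shortest-cost path #1: 10→1→0 push 16 @ unit cost 10 (adds 160)
shortest-cost path #2: 10→12→0 push 9 @ unit cost 14 (adds 126)
shortest-cost path #3: 10→1→11→0 push 10 @ unit cost 15 (adds 150)
shortest-cost path #4: 10→7→8→12→0 push 6 @ unit cost 22 (adds 132)
shortest-cost path #5: 10→7→8→0 push 1 @ unit cost 24 (adds 24)
shortest-cost path #6: 10→1→4→3→0 push 9 @ unit cost 24 (adds 216)
total cost = 808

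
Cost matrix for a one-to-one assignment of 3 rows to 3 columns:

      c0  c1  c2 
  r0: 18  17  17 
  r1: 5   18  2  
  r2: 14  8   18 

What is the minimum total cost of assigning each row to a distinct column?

optimal assignment: row0→col0 (cost 18), row1→col2 (cost 2), row2→col1 (cost 8)
total = 18 + 2 + 8 = 28

Minimum assignment cost: 28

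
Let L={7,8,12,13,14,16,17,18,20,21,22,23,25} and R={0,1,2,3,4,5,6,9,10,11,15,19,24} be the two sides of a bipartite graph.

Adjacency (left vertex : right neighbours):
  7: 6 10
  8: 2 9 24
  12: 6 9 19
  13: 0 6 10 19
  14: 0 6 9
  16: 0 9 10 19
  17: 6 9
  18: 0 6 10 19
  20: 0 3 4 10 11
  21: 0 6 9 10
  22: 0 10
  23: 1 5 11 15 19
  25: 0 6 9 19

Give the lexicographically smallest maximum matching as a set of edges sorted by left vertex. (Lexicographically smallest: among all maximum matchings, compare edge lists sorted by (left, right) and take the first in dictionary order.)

Lex-smallest maximum matching: {(7,6), (8,2), (12,9), (13,0), (16,10), (18,19), (20,3), (23,1)}

|M| = 8 (so the lex-smallest maximum matching has 8 edges)
process left vertices in ascending order; for each, take the smallest-labelled available neighbour that still permits 8 edges overall, or leave it unmatched if none does
lex-smallest matching: {7-6, 8-2, 12-9, 13-0, 16-10, 18-19, 20-3, 23-1}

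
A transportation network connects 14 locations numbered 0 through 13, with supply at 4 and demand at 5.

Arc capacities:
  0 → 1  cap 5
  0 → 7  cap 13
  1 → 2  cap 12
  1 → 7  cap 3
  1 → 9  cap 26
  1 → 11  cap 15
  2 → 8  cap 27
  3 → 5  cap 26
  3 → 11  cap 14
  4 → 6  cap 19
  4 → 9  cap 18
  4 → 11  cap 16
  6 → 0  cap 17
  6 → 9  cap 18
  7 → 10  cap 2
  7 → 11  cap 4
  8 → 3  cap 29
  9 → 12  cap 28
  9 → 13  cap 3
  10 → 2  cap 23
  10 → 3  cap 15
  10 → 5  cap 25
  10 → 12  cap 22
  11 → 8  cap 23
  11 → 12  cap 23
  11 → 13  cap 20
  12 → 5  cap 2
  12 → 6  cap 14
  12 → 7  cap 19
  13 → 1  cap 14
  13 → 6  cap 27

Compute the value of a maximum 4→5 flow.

augment #1: 4→9→12→5 bottleneck 2, total now 2
augment #2: 4→11→8→3→5 bottleneck 16, total now 18
augment #3: 4→6→0→7→10→5 bottleneck 2, total now 20
augment #4: 4→6→0→1→2→8→3→5 bottleneck 5, total now 25
augment #5: 4→6→0→7→11→8→3→5 bottleneck 4, total now 29
augment #6: 4→9→13→1→2→8→3→5 bottleneck 1, total now 30

Maximum flow value: 30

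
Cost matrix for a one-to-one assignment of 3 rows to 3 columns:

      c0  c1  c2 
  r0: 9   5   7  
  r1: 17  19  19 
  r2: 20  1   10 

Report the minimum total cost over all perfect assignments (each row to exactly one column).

Minimum assignment cost: 25

optimal assignment: row0→col2 (cost 7), row1→col0 (cost 17), row2→col1 (cost 1)
total = 7 + 17 + 1 = 25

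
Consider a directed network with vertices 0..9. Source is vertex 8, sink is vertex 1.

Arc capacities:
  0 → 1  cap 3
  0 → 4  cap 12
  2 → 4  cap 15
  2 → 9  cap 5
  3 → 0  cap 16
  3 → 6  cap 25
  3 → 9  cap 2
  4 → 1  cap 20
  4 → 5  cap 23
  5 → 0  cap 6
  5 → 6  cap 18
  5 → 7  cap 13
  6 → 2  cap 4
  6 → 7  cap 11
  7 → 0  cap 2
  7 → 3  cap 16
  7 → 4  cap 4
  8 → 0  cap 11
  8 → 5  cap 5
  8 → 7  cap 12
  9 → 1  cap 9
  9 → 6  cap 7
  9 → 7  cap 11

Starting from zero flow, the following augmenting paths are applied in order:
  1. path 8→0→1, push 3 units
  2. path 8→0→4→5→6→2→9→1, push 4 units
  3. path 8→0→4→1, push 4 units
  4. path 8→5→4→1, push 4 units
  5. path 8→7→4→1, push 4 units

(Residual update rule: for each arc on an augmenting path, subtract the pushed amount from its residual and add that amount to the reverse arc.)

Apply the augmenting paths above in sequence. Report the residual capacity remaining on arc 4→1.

Residual capacity of (4,1): 8

after path 1 (8→0→1, push 3): res(4,1)=20
after path 2 (8→0→4→5→6→2→9→1, push 4): res(4,1)=20
after path 3 (8→0→4→1, push 4): res(4,1)=16
after path 4 (8→5→4→1, push 4): res(4,1)=12
after path 5 (8→7→4→1, push 4): res(4,1)=8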